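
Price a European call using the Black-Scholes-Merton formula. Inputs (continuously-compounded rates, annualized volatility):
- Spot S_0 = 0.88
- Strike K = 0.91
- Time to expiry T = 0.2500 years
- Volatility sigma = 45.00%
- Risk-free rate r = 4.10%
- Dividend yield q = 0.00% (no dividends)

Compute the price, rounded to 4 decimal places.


Answer: Price = 0.0698

Derivation:
d1 = (ln(S/K) + (r - q + 0.5*sigma^2) * T) / (sigma * sqrt(T)) = 0.00906581
d2 = d1 - sigma * sqrt(T) = -0.21593419
exp(-rT) = 0.98980235; exp(-qT) = 1.00000000
C = S_0 * exp(-qT) * N(d1) - K * exp(-rT) * N(d2)
N(d1) = 0.50361669; N(d2) = 0.41451952
C = 0.8800 * 1.00000000 * 0.50361669 - 0.9100 * 0.98980235 * 0.41451952 = 0.0698


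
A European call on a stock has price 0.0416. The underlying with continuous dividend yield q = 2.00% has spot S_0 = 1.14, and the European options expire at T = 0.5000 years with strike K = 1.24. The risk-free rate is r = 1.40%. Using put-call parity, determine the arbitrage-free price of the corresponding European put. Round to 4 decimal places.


Answer: Put price = 0.1443

Derivation:
Put-call parity: C - P = S_0 * exp(-qT) - K * exp(-rT).
S_0 * exp(-qT) = 1.1400 * 0.99004983 = 1.12865681
K * exp(-rT) = 1.2400 * 0.99302444 = 1.23135031
P = C - S*exp(-qT) + K*exp(-rT)
P = 0.0416 - 1.12865681 + 1.23135031 = 0.1443


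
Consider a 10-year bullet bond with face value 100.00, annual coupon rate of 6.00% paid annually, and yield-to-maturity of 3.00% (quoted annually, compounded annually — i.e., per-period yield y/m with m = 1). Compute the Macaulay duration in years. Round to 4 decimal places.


Coupon per period c = face * coupon_rate / m = 6.000000
Periods per year m = 1; per-period yield y/m = 0.030000
Number of cashflows N = 10
Cashflows (t years, CF_t, discount factor 1/(1+y/m)^(m*t), PV):
  t = 1.0000: CF_t = 6.000000, DF = 0.970874, PV = 5.825243
  t = 2.0000: CF_t = 6.000000, DF = 0.942596, PV = 5.655575
  t = 3.0000: CF_t = 6.000000, DF = 0.915142, PV = 5.490850
  t = 4.0000: CF_t = 6.000000, DF = 0.888487, PV = 5.330922
  t = 5.0000: CF_t = 6.000000, DF = 0.862609, PV = 5.175653
  t = 6.0000: CF_t = 6.000000, DF = 0.837484, PV = 5.024906
  t = 7.0000: CF_t = 6.000000, DF = 0.813092, PV = 4.878549
  t = 8.0000: CF_t = 6.000000, DF = 0.789409, PV = 4.736455
  t = 9.0000: CF_t = 6.000000, DF = 0.766417, PV = 4.598500
  t = 10.0000: CF_t = 106.000000, DF = 0.744094, PV = 78.873955
Price P = sum_t PV_t = 125.590609
Macaulay numerator sum_t t * PV_t:
  t * PV_t at t = 1.0000: 5.825243
  t * PV_t at t = 2.0000: 11.311151
  t * PV_t at t = 3.0000: 16.472550
  t * PV_t at t = 4.0000: 21.323689
  t * PV_t at t = 5.0000: 25.878264
  t * PV_t at t = 6.0000: 30.149433
  t * PV_t at t = 7.0000: 34.149843
  t * PV_t at t = 8.0000: 37.891643
  t * PV_t at t = 9.0000: 41.386504
  t * PV_t at t = 10.0000: 788.739550
Macaulay duration D = (sum_t t * PV_t) / P = 1013.127869 / 125.590609 = 8.066908

Answer: Macaulay duration = 8.0669 years


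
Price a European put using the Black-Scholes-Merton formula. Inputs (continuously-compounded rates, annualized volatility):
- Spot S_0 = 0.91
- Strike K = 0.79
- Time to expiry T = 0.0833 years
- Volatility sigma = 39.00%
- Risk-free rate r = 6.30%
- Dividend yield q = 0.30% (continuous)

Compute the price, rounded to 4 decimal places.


d1 = (ln(S/K) + (r - q + 0.5*sigma^2) * T) / (sigma * sqrt(T)) = 1.35699676
d2 = d1 - sigma * sqrt(T) = 1.24443598
exp(-rT) = 0.99476585; exp(-qT) = 0.99975013
P = K * exp(-rT) * N(-d2) - S_0 * exp(-qT) * N(-d1)
N(-d1) = 0.08739112; N(-d2) = 0.10666957
P = 0.7900 * 0.99476585 * 0.10666957 - 0.9100 * 0.99975013 * 0.08739112 = 0.0043

Answer: Price = 0.0043


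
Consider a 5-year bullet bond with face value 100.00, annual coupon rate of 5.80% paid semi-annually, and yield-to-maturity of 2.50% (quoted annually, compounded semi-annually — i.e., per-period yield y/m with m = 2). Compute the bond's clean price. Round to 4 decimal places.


Answer: Price = 115.4201

Derivation:
Coupon per period c = face * coupon_rate / m = 2.900000
Periods per year m = 2; per-period yield y/m = 0.012500
Number of cashflows N = 10
Cashflows (t years, CF_t, discount factor 1/(1+y/m)^(m*t), PV):
  t = 0.5000: CF_t = 2.900000, DF = 0.987654, PV = 2.864198
  t = 1.0000: CF_t = 2.900000, DF = 0.975461, PV = 2.828837
  t = 1.5000: CF_t = 2.900000, DF = 0.963418, PV = 2.793913
  t = 2.0000: CF_t = 2.900000, DF = 0.951524, PV = 2.759420
  t = 2.5000: CF_t = 2.900000, DF = 0.939777, PV = 2.725353
  t = 3.0000: CF_t = 2.900000, DF = 0.928175, PV = 2.691707
  t = 3.5000: CF_t = 2.900000, DF = 0.916716, PV = 2.658476
  t = 4.0000: CF_t = 2.900000, DF = 0.905398, PV = 2.625655
  t = 4.5000: CF_t = 2.900000, DF = 0.894221, PV = 2.593240
  t = 5.0000: CF_t = 102.900000, DF = 0.883181, PV = 90.879317
Price P = sum_t PV_t = 115.420118


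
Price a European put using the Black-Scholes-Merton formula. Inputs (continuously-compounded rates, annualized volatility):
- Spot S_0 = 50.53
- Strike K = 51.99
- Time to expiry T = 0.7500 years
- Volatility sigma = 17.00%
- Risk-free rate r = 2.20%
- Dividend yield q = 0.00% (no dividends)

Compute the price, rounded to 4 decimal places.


Answer: Price = 3.2975

Derivation:
d1 = (ln(S/K) + (r - q + 0.5*sigma^2) * T) / (sigma * sqrt(T)) = -0.00778861
d2 = d1 - sigma * sqrt(T) = -0.15501293
exp(-rT) = 0.98363538; exp(-qT) = 1.00000000
P = K * exp(-rT) * N(-d2) - S_0 * exp(-qT) * N(-d1)
N(-d1) = 0.50310718; N(-d2) = 0.56159444
P = 51.9900 * 0.98363538 * 0.56159444 - 50.5300 * 1.00000000 * 0.50310718 = 3.2975


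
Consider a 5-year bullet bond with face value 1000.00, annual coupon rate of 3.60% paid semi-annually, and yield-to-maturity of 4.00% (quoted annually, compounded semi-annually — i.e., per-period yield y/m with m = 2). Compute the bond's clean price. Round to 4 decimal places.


Answer: Price = 982.0348

Derivation:
Coupon per period c = face * coupon_rate / m = 18.000000
Periods per year m = 2; per-period yield y/m = 0.020000
Number of cashflows N = 10
Cashflows (t years, CF_t, discount factor 1/(1+y/m)^(m*t), PV):
  t = 0.5000: CF_t = 18.000000, DF = 0.980392, PV = 17.647059
  t = 1.0000: CF_t = 18.000000, DF = 0.961169, PV = 17.301038
  t = 1.5000: CF_t = 18.000000, DF = 0.942322, PV = 16.961802
  t = 2.0000: CF_t = 18.000000, DF = 0.923845, PV = 16.629218
  t = 2.5000: CF_t = 18.000000, DF = 0.905731, PV = 16.303155
  t = 3.0000: CF_t = 18.000000, DF = 0.887971, PV = 15.983485
  t = 3.5000: CF_t = 18.000000, DF = 0.870560, PV = 15.670083
  t = 4.0000: CF_t = 18.000000, DF = 0.853490, PV = 15.362827
  t = 4.5000: CF_t = 18.000000, DF = 0.836755, PV = 15.061595
  t = 5.0000: CF_t = 1018.000000, DF = 0.820348, PV = 835.114569
Price P = sum_t PV_t = 982.034830


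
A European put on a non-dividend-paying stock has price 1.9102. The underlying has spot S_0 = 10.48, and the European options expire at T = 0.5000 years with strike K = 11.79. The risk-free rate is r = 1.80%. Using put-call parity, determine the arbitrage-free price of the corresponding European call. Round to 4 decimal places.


Answer: Call price = 0.7058

Derivation:
Put-call parity: C - P = S_0 * exp(-qT) - K * exp(-rT).
S_0 * exp(-qT) = 10.4800 * 1.00000000 = 10.48000000
K * exp(-rT) = 11.7900 * 0.99104038 = 11.68436607
C = P + S*exp(-qT) - K*exp(-rT)
C = 1.9102 + 10.48000000 - 11.68436607 = 0.7058


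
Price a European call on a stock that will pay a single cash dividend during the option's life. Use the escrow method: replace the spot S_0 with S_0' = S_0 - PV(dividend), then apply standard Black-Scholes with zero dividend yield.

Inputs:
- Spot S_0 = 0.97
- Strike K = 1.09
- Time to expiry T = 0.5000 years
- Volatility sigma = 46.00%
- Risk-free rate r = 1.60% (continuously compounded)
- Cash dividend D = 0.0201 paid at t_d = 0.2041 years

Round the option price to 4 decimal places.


PV(D) = D * exp(-r * t_d) = 0.0201 * 0.99673973 = 0.02003447
S_0' = S_0 - PV(D) = 0.9700 - 0.02003447 = 0.94996553
d1 = (ln(S_0'/K) + (r + sigma^2/2)*T) / (sigma*sqrt(T)) = -0.23551966
d2 = d1 - sigma*sqrt(T) = -0.56078878
exp(-rT) = 0.99203191
N(d1) = 0.40690271; N(d2) = 0.28747077
C = S_0' * N(d1) - K * exp(-rT) * N(d2) = 0.94996553 * 0.40690271 - 1.0900 * 0.99203191 * 0.28747077 = 0.0757

Answer: Price = 0.0757


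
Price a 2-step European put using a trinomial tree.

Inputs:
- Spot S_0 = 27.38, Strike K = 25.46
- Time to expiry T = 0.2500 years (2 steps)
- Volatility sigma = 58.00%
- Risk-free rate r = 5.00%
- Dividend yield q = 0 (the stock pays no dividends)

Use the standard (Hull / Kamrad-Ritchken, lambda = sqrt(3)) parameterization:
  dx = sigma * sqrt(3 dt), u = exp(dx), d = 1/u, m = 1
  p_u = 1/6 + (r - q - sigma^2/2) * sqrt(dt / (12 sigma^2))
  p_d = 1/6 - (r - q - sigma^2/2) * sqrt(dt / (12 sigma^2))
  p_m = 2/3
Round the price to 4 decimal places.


Answer: Price = V(0,0) = 1.9632

Derivation:
dt = T/N = 0.125000; dx = sigma*sqrt(3*dt) = 0.355176
u = exp(dx) = 1.426432; d = 1/u = 0.701050
p_u = 0.145867, p_m = 0.666667, p_d = 0.187466
Discount per step: exp(-r*dt) = 0.993769
Stock lattice S(k, j) with j the centered position index:
  k=0: S(0,+0) = 27.3800
  k=1: S(1,-1) = 19.1948; S(1,+0) = 27.3800; S(1,+1) = 39.0557
  k=2: S(2,-2) = 13.4565; S(2,-1) = 19.1948; S(2,+0) = 27.3800; S(2,+1) = 39.0557; S(2,+2) = 55.7103
Terminal payoffs V(N, j) = max(K - S_T, 0):
  V(2,-2) = 12.003520; V(2,-1) = 6.265250; V(2,+0) = 0.000000; V(2,+1) = 0.000000; V(2,+2) = 0.000000
Backward induction: V(k, j) = exp(-r*dt) * [p_u * V(k+1, j+1) + p_m * V(k+1, j) + p_d * V(k+1, j-1)]
  V(1,-1) = exp(-r*dt) * [p_u*0.000000 + p_m*6.265250 + p_d*12.003520] = 6.387044
  V(1,+0) = exp(-r*dt) * [p_u*0.000000 + p_m*0.000000 + p_d*6.265250] = 1.167205
  V(1,+1) = exp(-r*dt) * [p_u*0.000000 + p_m*0.000000 + p_d*0.000000] = 0.000000
  V(0,+0) = exp(-r*dt) * [p_u*0.000000 + p_m*1.167205 + p_d*6.387044] = 1.963183


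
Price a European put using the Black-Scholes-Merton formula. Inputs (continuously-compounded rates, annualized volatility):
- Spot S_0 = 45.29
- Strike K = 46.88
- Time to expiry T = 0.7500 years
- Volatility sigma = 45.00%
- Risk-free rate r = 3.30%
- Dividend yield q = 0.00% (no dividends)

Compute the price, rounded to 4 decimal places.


d1 = (ln(S/K) + (r - q + 0.5*sigma^2) * T) / (sigma * sqrt(T)) = 0.16982466
d2 = d1 - sigma * sqrt(T) = -0.21988677
exp(-rT) = 0.97555377; exp(-qT) = 1.00000000
P = K * exp(-rT) * N(-d2) - S_0 * exp(-qT) * N(-d1)
N(-d1) = 0.43257402; N(-d2) = 0.58702033
P = 46.8800 * 0.97555377 * 0.58702033 - 45.2900 * 1.00000000 * 0.43257402 = 7.2555

Answer: Price = 7.2555


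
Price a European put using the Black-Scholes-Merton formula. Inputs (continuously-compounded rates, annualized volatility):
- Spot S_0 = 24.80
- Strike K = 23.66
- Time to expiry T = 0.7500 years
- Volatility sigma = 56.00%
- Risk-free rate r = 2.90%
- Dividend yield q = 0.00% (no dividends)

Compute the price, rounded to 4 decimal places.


d1 = (ln(S/K) + (r - q + 0.5*sigma^2) * T) / (sigma * sqrt(T)) = 0.38436639
d2 = d1 - sigma * sqrt(T) = -0.10060783
exp(-rT) = 0.97848483; exp(-qT) = 1.00000000
P = K * exp(-rT) * N(-d2) - S_0 * exp(-qT) * N(-d1)
N(-d1) = 0.35035345; N(-d2) = 0.54006911
P = 23.6600 * 0.97848483 * 0.54006911 - 24.8000 * 1.00000000 * 0.35035345 = 3.8143

Answer: Price = 3.8143


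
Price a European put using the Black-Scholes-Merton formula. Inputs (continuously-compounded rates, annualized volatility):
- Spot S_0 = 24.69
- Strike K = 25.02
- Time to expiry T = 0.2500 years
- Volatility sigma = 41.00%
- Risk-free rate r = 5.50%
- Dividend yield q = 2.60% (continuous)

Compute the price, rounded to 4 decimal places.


Answer: Price = 2.0837

Derivation:
d1 = (ln(S/K) + (r - q + 0.5*sigma^2) * T) / (sigma * sqrt(T)) = 0.07309902
d2 = d1 - sigma * sqrt(T) = -0.13190098
exp(-rT) = 0.98634410; exp(-qT) = 0.99352108
P = K * exp(-rT) * N(-d2) - S_0 * exp(-qT) * N(-d1)
N(-d1) = 0.47086366; N(-d2) = 0.55246869
P = 25.0200 * 0.98634410 * 0.55246869 - 24.6900 * 0.99352108 * 0.47086366 = 2.0837


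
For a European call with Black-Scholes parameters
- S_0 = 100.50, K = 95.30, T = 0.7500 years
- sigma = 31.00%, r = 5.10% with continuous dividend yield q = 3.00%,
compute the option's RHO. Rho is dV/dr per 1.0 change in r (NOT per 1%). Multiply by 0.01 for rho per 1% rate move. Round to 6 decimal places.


Answer: Rho = 37.745135

Derivation:
d1 = 0.3907931881; d2 = 0.1223253129
phi(d1) = 0.3696132127; exp(-qT) = 0.9777512372; exp(-rT) = 0.9624722927
N(d2) = 0.5486793071
Rho = K*T*exp(-rT)*N(d2) = 95.3000 * 0.7500 * 0.9624722927 * 0.5486793071 = 37.745135


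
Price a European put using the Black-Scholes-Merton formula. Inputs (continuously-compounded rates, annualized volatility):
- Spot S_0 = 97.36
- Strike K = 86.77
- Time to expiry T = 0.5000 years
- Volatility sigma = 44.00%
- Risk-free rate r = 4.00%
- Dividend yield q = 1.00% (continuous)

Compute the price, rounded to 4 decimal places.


d1 = (ln(S/K) + (r - q + 0.5*sigma^2) * T) / (sigma * sqrt(T)) = 0.57389593
d2 = d1 - sigma * sqrt(T) = 0.26276894
exp(-rT) = 0.98019867; exp(-qT) = 0.99501248
P = K * exp(-rT) * N(-d2) - S_0 * exp(-qT) * N(-d1)
N(-d1) = 0.28301911; N(-d2) = 0.39636434
P = 86.7700 * 0.98019867 * 0.39636434 - 97.3600 * 0.99501248 * 0.28301911 = 6.2942

Answer: Price = 6.2942


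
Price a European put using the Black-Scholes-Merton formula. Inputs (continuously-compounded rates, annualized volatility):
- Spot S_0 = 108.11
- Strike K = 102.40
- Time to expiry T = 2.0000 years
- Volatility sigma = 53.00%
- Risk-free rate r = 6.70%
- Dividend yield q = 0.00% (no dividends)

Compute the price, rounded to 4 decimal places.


d1 = (ln(S/K) + (r - q + 0.5*sigma^2) * T) / (sigma * sqrt(T)) = 0.62593961
d2 = d1 - sigma * sqrt(T) = -0.12359357
exp(-rT) = 0.87459006; exp(-qT) = 1.00000000
P = K * exp(-rT) * N(-d2) - S_0 * exp(-qT) * N(-d1)
N(-d1) = 0.26567727; N(-d2) = 0.54918146
P = 102.4000 * 0.87459006 * 0.54918146 - 108.1100 * 1.00000000 * 0.26567727 = 20.4612

Answer: Price = 20.4612


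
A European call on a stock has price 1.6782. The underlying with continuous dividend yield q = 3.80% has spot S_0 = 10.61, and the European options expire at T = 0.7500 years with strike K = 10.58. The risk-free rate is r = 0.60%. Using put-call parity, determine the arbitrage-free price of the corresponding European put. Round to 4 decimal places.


Answer: Put price = 1.8988

Derivation:
Put-call parity: C - P = S_0 * exp(-qT) - K * exp(-rT).
S_0 * exp(-qT) = 10.6100 * 0.97190229 = 10.31188334
K * exp(-rT) = 10.5800 * 0.99551011 = 10.53249696
P = C - S*exp(-qT) + K*exp(-rT)
P = 1.6782 - 10.31188334 + 10.53249696 = 1.8988


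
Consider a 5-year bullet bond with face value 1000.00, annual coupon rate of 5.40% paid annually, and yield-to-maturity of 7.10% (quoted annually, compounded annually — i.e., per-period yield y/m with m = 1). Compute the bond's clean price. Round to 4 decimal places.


Coupon per period c = face * coupon_rate / m = 54.000000
Periods per year m = 1; per-period yield y/m = 0.071000
Number of cashflows N = 5
Cashflows (t years, CF_t, discount factor 1/(1+y/m)^(m*t), PV):
  t = 1.0000: CF_t = 54.000000, DF = 0.933707, PV = 50.420168
  t = 2.0000: CF_t = 54.000000, DF = 0.871808, PV = 47.077655
  t = 3.0000: CF_t = 54.000000, DF = 0.814013, PV = 43.956727
  t = 4.0000: CF_t = 54.000000, DF = 0.760050, PV = 41.042696
  t = 5.0000: CF_t = 1054.000000, DF = 0.709664, PV = 747.985634
Price P = sum_t PV_t = 930.482879

Answer: Price = 930.4829


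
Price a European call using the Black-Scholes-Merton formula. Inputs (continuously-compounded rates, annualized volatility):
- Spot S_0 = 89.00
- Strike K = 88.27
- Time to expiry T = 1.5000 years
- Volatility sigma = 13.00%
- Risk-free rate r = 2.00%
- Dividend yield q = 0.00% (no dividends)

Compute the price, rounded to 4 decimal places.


Answer: Price = 7.3693

Derivation:
d1 = (ln(S/K) + (r - q + 0.5*sigma^2) * T) / (sigma * sqrt(T)) = 0.31975935
d2 = d1 - sigma * sqrt(T) = 0.16054251
exp(-rT) = 0.97044553; exp(-qT) = 1.00000000
C = S_0 * exp(-qT) * N(d1) - K * exp(-rT) * N(d2)
N(d1) = 0.62542462; N(d2) = 0.56377313
C = 89.0000 * 1.00000000 * 0.62542462 - 88.2700 * 0.97044553 * 0.56377313 = 7.3693


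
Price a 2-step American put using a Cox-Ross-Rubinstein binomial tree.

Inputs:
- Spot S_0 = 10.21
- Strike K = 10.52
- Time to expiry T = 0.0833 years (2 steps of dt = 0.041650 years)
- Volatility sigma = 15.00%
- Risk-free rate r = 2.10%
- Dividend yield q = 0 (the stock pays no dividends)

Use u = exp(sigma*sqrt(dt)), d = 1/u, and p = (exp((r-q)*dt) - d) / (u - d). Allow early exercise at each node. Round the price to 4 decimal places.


dt = T/N = 0.041650
u = exp(sigma*sqrt(dt)) = 1.031086; d = 1/u = 0.969851
p = (exp((r-q)*dt) - d) / (u - d) = 0.506637
Discount per step: exp(-r*dt) = 0.999126
Stock lattice S(k, i) with i counting down-moves:
  k=0: S(0,0) = 10.2100
  k=1: S(1,0) = 10.5274; S(1,1) = 9.9022
  k=2: S(2,0) = 10.8546; S(2,1) = 10.2100; S(2,2) = 9.6036
Terminal payoffs V(N, i) = max(K - S_T, 0):
  V(2,0) = 0.000000; V(2,1) = 0.310000; V(2,2) = 0.916356
Backward induction: V(k, i) = exp(-r*dt) * [p * V(k+1, i) + (1-p) * V(k+1, i+1)]; then take max(V_cont, immediate exercise) for American.
  V(1,0) = exp(-r*dt) * [p*0.000000 + (1-p)*0.310000] = 0.152809; exercise = 0.000000; V(1,0) = max -> 0.152809
  V(1,1) = exp(-r*dt) * [p*0.310000 + (1-p)*0.916356] = 0.608621; exercise = 0.617818; V(1,1) = max -> 0.617818
  V(0,0) = exp(-r*dt) * [p*0.152809 + (1-p)*0.617818] = 0.381893; exercise = 0.310000; V(0,0) = max -> 0.381893

Answer: Price = V(0,0) = 0.3819


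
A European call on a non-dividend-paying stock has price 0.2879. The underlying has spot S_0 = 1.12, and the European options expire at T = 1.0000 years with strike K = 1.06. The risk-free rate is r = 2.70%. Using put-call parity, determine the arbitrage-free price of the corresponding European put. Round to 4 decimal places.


Put-call parity: C - P = S_0 * exp(-qT) - K * exp(-rT).
S_0 * exp(-qT) = 1.1200 * 1.00000000 = 1.12000000
K * exp(-rT) = 1.0600 * 0.97336124 = 1.03176292
P = C - S*exp(-qT) + K*exp(-rT)
P = 0.2879 - 1.12000000 + 1.03176292 = 0.1997

Answer: Put price = 0.1997


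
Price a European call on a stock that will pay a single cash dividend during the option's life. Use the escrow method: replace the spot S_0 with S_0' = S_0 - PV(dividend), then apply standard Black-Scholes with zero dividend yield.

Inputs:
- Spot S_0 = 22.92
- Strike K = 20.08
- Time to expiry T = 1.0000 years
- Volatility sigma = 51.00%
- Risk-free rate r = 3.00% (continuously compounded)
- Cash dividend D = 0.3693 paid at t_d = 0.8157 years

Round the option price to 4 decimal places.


Answer: Price = 5.9371

Derivation:
PV(D) = D * exp(-r * t_d) = 0.3693 * 0.97582599 = 0.36037254
S_0' = S_0 - PV(D) = 22.9200 - 0.36037254 = 22.55962746
d1 = (ln(S_0'/K) + (r + sigma^2/2)*T) / (sigma*sqrt(T)) = 0.54213259
d2 = d1 - sigma*sqrt(T) = 0.03213259
exp(-rT) = 0.97044553
N(d1) = 0.70613641; N(d2) = 0.51281684
C = S_0' * N(d1) - K * exp(-rT) * N(d2) = 22.55962746 * 0.70613641 - 20.0800 * 0.97044553 * 0.51281684 = 5.9371


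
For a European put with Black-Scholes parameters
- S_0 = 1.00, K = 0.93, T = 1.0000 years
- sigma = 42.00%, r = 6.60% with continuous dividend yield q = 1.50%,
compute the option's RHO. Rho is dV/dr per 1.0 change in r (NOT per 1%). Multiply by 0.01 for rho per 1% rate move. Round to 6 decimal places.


d1 = 0.5042159353; d2 = 0.0842159353
phi(d1) = 0.3513208439; exp(-qT) = 0.9851119396; exp(-rT) = 0.9361308643
N(-d2) = 0.4664423743
Rho = -K*T*exp(-rT)*N(-d2) = -0.9300 * 1.0000 * 0.9361308643 * 0.4664423743 = -0.406086

Answer: Rho = -0.406086


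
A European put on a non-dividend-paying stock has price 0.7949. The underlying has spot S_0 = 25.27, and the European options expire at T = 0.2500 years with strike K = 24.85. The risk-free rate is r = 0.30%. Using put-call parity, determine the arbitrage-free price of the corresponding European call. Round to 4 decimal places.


Answer: Call price = 1.2335

Derivation:
Put-call parity: C - P = S_0 * exp(-qT) - K * exp(-rT).
S_0 * exp(-qT) = 25.2700 * 1.00000000 = 25.27000000
K * exp(-rT) = 24.8500 * 0.99925028 = 24.83136949
C = P + S*exp(-qT) - K*exp(-rT)
C = 0.7949 + 25.27000000 - 24.83136949 = 1.2335


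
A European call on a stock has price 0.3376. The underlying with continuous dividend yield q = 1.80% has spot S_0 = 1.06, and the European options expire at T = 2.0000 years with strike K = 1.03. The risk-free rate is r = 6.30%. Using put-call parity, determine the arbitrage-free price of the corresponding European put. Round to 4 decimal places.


Put-call parity: C - P = S_0 * exp(-qT) - K * exp(-rT).
S_0 * exp(-qT) = 1.0600 * 0.96464029 = 1.02251871
K * exp(-rT) = 1.0300 * 0.88161485 = 0.90806329
P = C - S*exp(-qT) + K*exp(-rT)
P = 0.3376 - 1.02251871 + 0.90806329 = 0.2231

Answer: Put price = 0.2231


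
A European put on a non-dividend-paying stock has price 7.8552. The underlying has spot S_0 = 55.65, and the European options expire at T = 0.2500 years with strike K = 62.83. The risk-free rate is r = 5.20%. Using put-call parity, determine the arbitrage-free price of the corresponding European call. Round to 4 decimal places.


Answer: Call price = 1.4867

Derivation:
Put-call parity: C - P = S_0 * exp(-qT) - K * exp(-rT).
S_0 * exp(-qT) = 55.6500 * 1.00000000 = 55.65000000
K * exp(-rT) = 62.8300 * 0.98708414 = 62.01849620
C = P + S*exp(-qT) - K*exp(-rT)
C = 7.8552 + 55.65000000 - 62.01849620 = 1.4867


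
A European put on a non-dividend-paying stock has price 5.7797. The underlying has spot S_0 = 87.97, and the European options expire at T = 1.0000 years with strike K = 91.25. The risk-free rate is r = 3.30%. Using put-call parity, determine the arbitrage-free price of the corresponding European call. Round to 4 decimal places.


Answer: Call price = 5.4618

Derivation:
Put-call parity: C - P = S_0 * exp(-qT) - K * exp(-rT).
S_0 * exp(-qT) = 87.9700 * 1.00000000 = 87.97000000
K * exp(-rT) = 91.2500 * 0.96753856 = 88.28789356
C = P + S*exp(-qT) - K*exp(-rT)
C = 5.7797 + 87.97000000 - 88.28789356 = 5.4618


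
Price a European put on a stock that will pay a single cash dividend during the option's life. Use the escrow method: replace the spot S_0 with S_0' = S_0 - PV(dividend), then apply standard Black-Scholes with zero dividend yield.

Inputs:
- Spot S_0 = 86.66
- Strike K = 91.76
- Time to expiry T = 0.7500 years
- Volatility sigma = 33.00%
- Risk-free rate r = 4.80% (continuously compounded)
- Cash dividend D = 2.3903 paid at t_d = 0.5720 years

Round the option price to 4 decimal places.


PV(D) = D * exp(-r * t_d) = 2.3903 * 0.97291749 = 2.32556468
S_0' = S_0 - PV(D) = 86.6600 - 2.32556468 = 84.33443532
d1 = (ln(S_0'/K) + (r + sigma^2/2)*T) / (sigma*sqrt(T)) = -0.02641362
d2 = d1 - sigma*sqrt(T) = -0.31220200
exp(-rT) = 0.96464029
N(-d1) = 0.51053628; N(-d2) = 0.62255650
P = K * exp(-rT) * N(-d2) - S_0' * N(-d1) = 91.7600 * 0.96464029 * 0.62255650 - 84.33443532 * 0.51053628 = 12.0500

Answer: Price = 12.0500


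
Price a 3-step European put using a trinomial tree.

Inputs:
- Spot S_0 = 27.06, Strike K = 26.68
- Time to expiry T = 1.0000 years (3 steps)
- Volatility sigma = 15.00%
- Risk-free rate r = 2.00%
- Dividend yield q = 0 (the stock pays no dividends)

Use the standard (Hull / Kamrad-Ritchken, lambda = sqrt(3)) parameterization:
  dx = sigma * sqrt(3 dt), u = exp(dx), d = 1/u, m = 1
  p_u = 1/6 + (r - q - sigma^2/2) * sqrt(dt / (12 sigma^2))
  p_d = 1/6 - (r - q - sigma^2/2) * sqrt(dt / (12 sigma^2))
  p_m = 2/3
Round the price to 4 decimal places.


Answer: Price = V(0,0) = 1.0945

Derivation:
dt = T/N = 0.333333; dx = sigma*sqrt(3*dt) = 0.150000
u = exp(dx) = 1.161834; d = 1/u = 0.860708
p_u = 0.176389, p_m = 0.666667, p_d = 0.156944
Discount per step: exp(-r*dt) = 0.993356
Stock lattice S(k, j) with j the centered position index:
  k=0: S(0,+0) = 27.0600
  k=1: S(1,-1) = 23.2908; S(1,+0) = 27.0600; S(1,+1) = 31.4392
  k=2: S(2,-2) = 20.0465; S(2,-1) = 23.2908; S(2,+0) = 27.0600; S(2,+1) = 31.4392; S(2,+2) = 36.5272
  k=3: S(3,-3) = 17.2542; S(3,-2) = 20.0465; S(3,-1) = 23.2908; S(3,+0) = 27.0600; S(3,+1) = 31.4392; S(3,+2) = 36.5272; S(3,+3) = 42.4385
Terminal payoffs V(N, j) = max(K - S_T, 0):
  V(3,-3) = 9.425782; V(3,-2) = 6.633459; V(3,-1) = 3.389242; V(3,+0) = 0.000000; V(3,+1) = 0.000000; V(3,+2) = 0.000000; V(3,+3) = 0.000000
Backward induction: V(k, j) = exp(-r*dt) * [p_u * V(k+1, j+1) + p_m * V(k+1, j) + p_d * V(k+1, j-1)]
  V(2,-2) = exp(-r*dt) * [p_u*3.389242 + p_m*6.633459 + p_d*9.425782] = 6.456269
  V(2,-1) = exp(-r*dt) * [p_u*0.000000 + p_m*3.389242 + p_d*6.633459] = 3.278649
  V(2,+0) = exp(-r*dt) * [p_u*0.000000 + p_m*0.000000 + p_d*3.389242] = 0.528388
  V(2,+1) = exp(-r*dt) * [p_u*0.000000 + p_m*0.000000 + p_d*0.000000] = 0.000000
  V(2,+2) = exp(-r*dt) * [p_u*0.000000 + p_m*0.000000 + p_d*0.000000] = 0.000000
  V(1,-1) = exp(-r*dt) * [p_u*0.528388 + p_m*3.278649 + p_d*6.456269] = 3.270368
  V(1,+0) = exp(-r*dt) * [p_u*0.000000 + p_m*0.528388 + p_d*3.278649] = 0.861065
  V(1,+1) = exp(-r*dt) * [p_u*0.000000 + p_m*0.000000 + p_d*0.528388] = 0.082377
  V(0,+0) = exp(-r*dt) * [p_u*0.082377 + p_m*0.861065 + p_d*3.270368] = 1.094519


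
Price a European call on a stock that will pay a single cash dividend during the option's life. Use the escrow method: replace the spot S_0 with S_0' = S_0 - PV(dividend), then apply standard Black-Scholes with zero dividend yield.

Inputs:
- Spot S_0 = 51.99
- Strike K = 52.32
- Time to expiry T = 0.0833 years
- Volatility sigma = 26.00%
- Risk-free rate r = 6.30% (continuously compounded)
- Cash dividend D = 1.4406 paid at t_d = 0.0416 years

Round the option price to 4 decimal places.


PV(D) = D * exp(-r * t_d) = 1.4406 * 0.99738263 = 1.43682942
S_0' = S_0 - PV(D) = 51.9900 - 1.43682942 = 50.55317058
d1 = (ln(S_0'/K) + (r + sigma^2/2)*T) / (sigma*sqrt(T)) = -0.35033874
d2 = d1 - sigma*sqrt(T) = -0.42537926
exp(-rT) = 0.99476585
N(d1) = 0.36304225; N(d2) = 0.33528011
C = S_0' * N(d1) - K * exp(-rT) * N(d2) = 50.55317058 * 0.36304225 - 52.3200 * 0.99476585 * 0.33528011 = 0.9029

Answer: Price = 0.9029


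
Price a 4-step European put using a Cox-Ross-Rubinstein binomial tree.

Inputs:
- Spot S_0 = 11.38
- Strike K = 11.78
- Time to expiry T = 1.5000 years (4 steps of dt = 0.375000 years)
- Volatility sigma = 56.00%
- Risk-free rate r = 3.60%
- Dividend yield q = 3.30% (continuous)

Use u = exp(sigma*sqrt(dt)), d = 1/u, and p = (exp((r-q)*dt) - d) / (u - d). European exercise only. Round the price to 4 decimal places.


dt = T/N = 0.375000
u = exp(sigma*sqrt(dt)) = 1.409068; d = 1/u = 0.709689
p = (exp((r-q)*dt) - d) / (u - d) = 0.416708
Discount per step: exp(-r*dt) = 0.986591
Stock lattice S(k, i) with i counting down-moves:
  k=0: S(0,0) = 11.3800
  k=1: S(1,0) = 16.0352; S(1,1) = 8.0763
  k=2: S(2,0) = 22.5947; S(2,1) = 11.3800; S(2,2) = 5.7316
  k=3: S(3,0) = 31.8374; S(3,1) = 16.0352; S(3,2) = 8.0763; S(3,3) = 4.0677
  k=4: S(4,0) = 44.8611; S(4,1) = 22.5947; S(4,2) = 11.3800; S(4,3) = 5.7316; S(4,4) = 2.8868
Terminal payoffs V(N, i) = max(K - S_T, 0):
  V(4,0) = 0.000000; V(4,1) = 0.000000; V(4,2) = 0.400000; V(4,3) = 6.048368; V(4,4) = 8.893216
Backward induction: V(k, i) = exp(-r*dt) * [p * V(k+1, i) + (1-p) * V(k+1, i+1)].
  V(3,0) = exp(-r*dt) * [p*0.000000 + (1-p)*0.000000] = 0.000000
  V(3,1) = exp(-r*dt) * [p*0.000000 + (1-p)*0.400000] = 0.230188
  V(3,2) = exp(-r*dt) * [p*0.400000 + (1-p)*6.048368] = 3.645107
  V(3,3) = exp(-r*dt) * [p*6.048368 + (1-p)*8.893216] = 7.604390
  V(2,0) = exp(-r*dt) * [p*0.000000 + (1-p)*0.230188] = 0.132467
  V(2,1) = exp(-r*dt) * [p*0.230188 + (1-p)*3.645107] = 2.192287
  V(2,2) = exp(-r*dt) * [p*3.645107 + (1-p)*7.604390] = 5.874680
  V(1,0) = exp(-r*dt) * [p*0.132467 + (1-p)*2.192287] = 1.316057
  V(1,1) = exp(-r*dt) * [p*2.192287 + (1-p)*5.874680] = 4.282000
  V(0,0) = exp(-r*dt) * [p*1.316057 + (1-p)*4.282000] = 3.005223

Answer: Price = V(0,0) = 3.0052


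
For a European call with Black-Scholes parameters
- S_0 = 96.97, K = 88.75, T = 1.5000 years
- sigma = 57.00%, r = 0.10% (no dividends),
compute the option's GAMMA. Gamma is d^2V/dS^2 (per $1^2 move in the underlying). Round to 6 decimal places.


Answer: Gamma = 0.005257

Derivation:
d1 = 0.4780848530; d2 = -0.2200197236
phi(d1) = 0.3558588567; exp(-qT) = 1.0000000000; exp(-rT) = 0.9985011244
Gamma = exp(-qT) * phi(d1) / (S * sigma * sqrt(T)) = 1.0000000000 * 0.3558588567 / (96.9700 * 0.5700 * 1.2247448714) = 0.005257


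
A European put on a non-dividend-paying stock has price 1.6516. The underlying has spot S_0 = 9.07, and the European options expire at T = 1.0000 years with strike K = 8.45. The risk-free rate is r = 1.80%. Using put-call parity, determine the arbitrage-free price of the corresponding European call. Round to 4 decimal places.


Put-call parity: C - P = S_0 * exp(-qT) - K * exp(-rT).
S_0 * exp(-qT) = 9.0700 * 1.00000000 = 9.07000000
K * exp(-rT) = 8.4500 * 0.98216103 = 8.29926072
C = P + S*exp(-qT) - K*exp(-rT)
C = 1.6516 + 9.07000000 - 8.29926072 = 2.4223

Answer: Call price = 2.4223


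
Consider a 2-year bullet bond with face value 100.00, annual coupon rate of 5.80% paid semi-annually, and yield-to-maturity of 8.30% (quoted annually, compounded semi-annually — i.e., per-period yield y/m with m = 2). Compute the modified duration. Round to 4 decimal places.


Answer: Modified duration = 1.8385

Derivation:
Coupon per period c = face * coupon_rate / m = 2.900000
Periods per year m = 2; per-period yield y/m = 0.041500
Number of cashflows N = 4
Cashflows (t years, CF_t, discount factor 1/(1+y/m)^(m*t), PV):
  t = 0.5000: CF_t = 2.900000, DF = 0.960154, PV = 2.784446
  t = 1.0000: CF_t = 2.900000, DF = 0.921895, PV = 2.673495
  t = 1.5000: CF_t = 2.900000, DF = 0.885161, PV = 2.566966
  t = 2.0000: CF_t = 102.900000, DF = 0.849890, PV = 87.453718
Price P = sum_t PV_t = 95.478625
First compute Macaulay numerator sum_t t * PV_t:
  t * PV_t at t = 0.5000: 1.392223
  t * PV_t at t = 1.0000: 2.673495
  t * PV_t at t = 1.5000: 3.850450
  t * PV_t at t = 2.0000: 174.907436
Macaulay duration D = 182.823604 / 95.478625 = 1.914812
Modified duration = D / (1 + y/m) = 1.914812 / (1 + 0.041500) = 1.838514


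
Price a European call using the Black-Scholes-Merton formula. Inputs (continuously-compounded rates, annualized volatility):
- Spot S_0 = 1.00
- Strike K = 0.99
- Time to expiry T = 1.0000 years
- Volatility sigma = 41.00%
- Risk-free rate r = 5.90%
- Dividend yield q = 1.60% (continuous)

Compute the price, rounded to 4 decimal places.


d1 = (ln(S/K) + (r - q + 0.5*sigma^2) * T) / (sigma * sqrt(T)) = 0.33439106
d2 = d1 - sigma * sqrt(T) = -0.07560894
exp(-rT) = 0.94270677; exp(-qT) = 0.98412732
C = S_0 * exp(-qT) * N(d1) - K * exp(-rT) * N(d2)
N(d1) = 0.63095776; N(d2) = 0.46986511
C = 1.0000 * 0.98412732 * 0.63095776 - 0.9900 * 0.94270677 * 0.46986511 = 0.1824

Answer: Price = 0.1824


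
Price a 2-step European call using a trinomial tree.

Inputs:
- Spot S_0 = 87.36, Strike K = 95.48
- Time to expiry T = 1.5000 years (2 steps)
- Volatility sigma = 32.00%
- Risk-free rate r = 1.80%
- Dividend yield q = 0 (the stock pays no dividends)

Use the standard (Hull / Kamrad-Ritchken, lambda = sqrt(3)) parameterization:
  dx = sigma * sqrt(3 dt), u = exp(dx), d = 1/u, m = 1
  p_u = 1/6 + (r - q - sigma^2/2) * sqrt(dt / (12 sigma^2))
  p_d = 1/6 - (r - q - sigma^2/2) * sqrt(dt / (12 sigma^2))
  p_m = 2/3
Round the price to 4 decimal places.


Answer: Price = V(0,0) = 10.9044

Derivation:
dt = T/N = 0.750000; dx = sigma*sqrt(3*dt) = 0.480000
u = exp(dx) = 1.616074; d = 1/u = 0.618783
p_u = 0.140729, p_m = 0.666667, p_d = 0.192604
Discount per step: exp(-r*dt) = 0.986591
Stock lattice S(k, j) with j the centered position index:
  k=0: S(0,+0) = 87.3600
  k=1: S(1,-1) = 54.0569; S(1,+0) = 87.3600; S(1,+1) = 141.1803
  k=2: S(2,-2) = 33.4495; S(2,-1) = 54.0569; S(2,+0) = 87.3600; S(2,+1) = 141.1803; S(2,+2) = 228.1578
Terminal payoffs V(N, j) = max(S_T - K, 0):
  V(2,-2) = 0.000000; V(2,-1) = 0.000000; V(2,+0) = 0.000000; V(2,+1) = 45.700260; V(2,+2) = 132.677804
Backward induction: V(k, j) = exp(-r*dt) * [p_u * V(k+1, j+1) + p_m * V(k+1, j) + p_d * V(k+1, j-1)]
  V(1,-1) = exp(-r*dt) * [p_u*0.000000 + p_m*0.000000 + p_d*0.000000] = 0.000000
  V(1,+0) = exp(-r*dt) * [p_u*45.700260 + p_m*0.000000 + p_d*0.000000] = 6.345120
  V(1,+1) = exp(-r*dt) * [p_u*132.677804 + p_m*45.700260 + p_d*0.000000] = 48.479565
  V(0,+0) = exp(-r*dt) * [p_u*48.479565 + p_m*6.345120 + p_d*0.000000] = 10.904361


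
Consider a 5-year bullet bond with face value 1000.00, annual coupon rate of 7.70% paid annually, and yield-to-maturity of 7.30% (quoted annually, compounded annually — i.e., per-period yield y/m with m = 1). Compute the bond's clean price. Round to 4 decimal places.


Coupon per period c = face * coupon_rate / m = 77.000000
Periods per year m = 1; per-period yield y/m = 0.073000
Number of cashflows N = 5
Cashflows (t years, CF_t, discount factor 1/(1+y/m)^(m*t), PV):
  t = 1.0000: CF_t = 77.000000, DF = 0.931966, PV = 71.761417
  t = 2.0000: CF_t = 77.000000, DF = 0.868561, PV = 66.879233
  t = 3.0000: CF_t = 77.000000, DF = 0.809470, PV = 62.329201
  t = 4.0000: CF_t = 77.000000, DF = 0.754399, PV = 58.088724
  t = 5.0000: CF_t = 1077.000000, DF = 0.703075, PV = 757.211312
Price P = sum_t PV_t = 1016.269887

Answer: Price = 1016.2699


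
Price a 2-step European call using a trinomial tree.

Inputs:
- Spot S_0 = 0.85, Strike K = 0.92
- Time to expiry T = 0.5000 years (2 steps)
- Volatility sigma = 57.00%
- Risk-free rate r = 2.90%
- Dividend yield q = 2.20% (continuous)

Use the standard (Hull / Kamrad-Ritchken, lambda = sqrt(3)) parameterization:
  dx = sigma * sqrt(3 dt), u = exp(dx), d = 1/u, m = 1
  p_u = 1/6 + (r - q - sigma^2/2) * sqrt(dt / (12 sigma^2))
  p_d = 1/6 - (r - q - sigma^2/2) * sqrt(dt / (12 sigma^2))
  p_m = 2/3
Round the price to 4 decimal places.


dt = T/N = 0.250000; dx = sigma*sqrt(3*dt) = 0.493634
u = exp(dx) = 1.638260; d = 1/u = 0.610404
p_u = 0.127303, p_m = 0.666667, p_d = 0.206030
Discount per step: exp(-r*dt) = 0.992776
Stock lattice S(k, j) with j the centered position index:
  k=0: S(0,+0) = 0.8500
  k=1: S(1,-1) = 0.5188; S(1,+0) = 0.8500; S(1,+1) = 1.3925
  k=2: S(2,-2) = 0.3167; S(2,-1) = 0.5188; S(2,+0) = 0.8500; S(2,+1) = 1.3925; S(2,+2) = 2.2813
Terminal payoffs V(N, j) = max(S_T - K, 0):
  V(2,-2) = 0.000000; V(2,-1) = 0.000000; V(2,+0) = 0.000000; V(2,+1) = 0.472521; V(2,+2) = 1.361310
Backward induction: V(k, j) = exp(-r*dt) * [p_u * V(k+1, j+1) + p_m * V(k+1, j) + p_d * V(k+1, j-1)]
  V(1,-1) = exp(-r*dt) * [p_u*0.000000 + p_m*0.000000 + p_d*0.000000] = 0.000000
  V(1,+0) = exp(-r*dt) * [p_u*0.472521 + p_m*0.000000 + p_d*0.000000] = 0.059719
  V(1,+1) = exp(-r*dt) * [p_u*1.361310 + p_m*0.472521 + p_d*0.000000] = 0.484785
  V(0,+0) = exp(-r*dt) * [p_u*0.484785 + p_m*0.059719 + p_d*0.000000] = 0.100794

Answer: Price = V(0,0) = 0.1008


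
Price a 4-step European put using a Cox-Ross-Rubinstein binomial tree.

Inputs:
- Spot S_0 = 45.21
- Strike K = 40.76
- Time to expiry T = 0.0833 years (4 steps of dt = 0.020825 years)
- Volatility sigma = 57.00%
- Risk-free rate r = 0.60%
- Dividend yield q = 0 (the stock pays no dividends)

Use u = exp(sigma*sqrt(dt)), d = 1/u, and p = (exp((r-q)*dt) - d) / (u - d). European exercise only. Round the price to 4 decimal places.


Answer: Price = V(0,0) = 1.2494

Derivation:
dt = T/N = 0.020825
u = exp(sigma*sqrt(dt)) = 1.085734; d = 1/u = 0.921036
p = (exp((r-q)*dt) - d) / (u - d) = 0.480206
Discount per step: exp(-r*dt) = 0.999875
Stock lattice S(k, i) with i counting down-moves:
  k=0: S(0,0) = 45.2100
  k=1: S(1,0) = 49.0860; S(1,1) = 41.6400
  k=2: S(2,0) = 53.2943; S(2,1) = 45.2100; S(2,2) = 38.3520
  k=3: S(3,0) = 57.8635; S(3,1) = 49.0860; S(3,2) = 41.6400; S(3,3) = 35.3236
  k=4: S(4,0) = 62.8243; S(4,1) = 53.2943; S(4,2) = 45.2100; S(4,3) = 38.3520; S(4,4) = 32.5343
Terminal payoffs V(N, i) = max(K - S_T, 0):
  V(4,0) = 0.000000; V(4,1) = 0.000000; V(4,2) = 0.000000; V(4,3) = 2.408011; V(4,4) = 8.225714
Backward induction: V(k, i) = exp(-r*dt) * [p * V(k+1, i) + (1-p) * V(k+1, i+1)].
  V(3,0) = exp(-r*dt) * [p*0.000000 + (1-p)*0.000000] = 0.000000
  V(3,1) = exp(-r*dt) * [p*0.000000 + (1-p)*0.000000] = 0.000000
  V(3,2) = exp(-r*dt) * [p*0.000000 + (1-p)*2.408011] = 1.251513
  V(3,3) = exp(-r*dt) * [p*2.408011 + (1-p)*8.225714] = 5.431338
  V(2,0) = exp(-r*dt) * [p*0.000000 + (1-p)*0.000000] = 0.000000
  V(2,1) = exp(-r*dt) * [p*0.000000 + (1-p)*1.251513] = 0.650447
  V(2,2) = exp(-r*dt) * [p*1.251513 + (1-p)*5.431338] = 3.423732
  V(1,0) = exp(-r*dt) * [p*0.000000 + (1-p)*0.650447] = 0.338056
  V(1,1) = exp(-r*dt) * [p*0.650447 + (1-p)*3.423732] = 2.091722
  V(0,0) = exp(-r*dt) * [p*0.338056 + (1-p)*2.091722] = 1.249444


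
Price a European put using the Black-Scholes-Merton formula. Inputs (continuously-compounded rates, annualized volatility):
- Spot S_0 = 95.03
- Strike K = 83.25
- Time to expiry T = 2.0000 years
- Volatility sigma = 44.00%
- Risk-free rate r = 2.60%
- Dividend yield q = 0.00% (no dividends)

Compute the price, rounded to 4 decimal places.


d1 = (ln(S/K) + (r - q + 0.5*sigma^2) * T) / (sigma * sqrt(T)) = 0.60737982
d2 = d1 - sigma * sqrt(T) = -0.01487415
exp(-rT) = 0.94932887; exp(-qT) = 1.00000000
P = K * exp(-rT) * N(-d2) - S_0 * exp(-qT) * N(-d1)
N(-d1) = 0.27179944; N(-d2) = 0.50593371
P = 83.2500 * 0.94932887 * 0.50593371 - 95.0300 * 1.00000000 * 0.27179944 = 14.1557

Answer: Price = 14.1557


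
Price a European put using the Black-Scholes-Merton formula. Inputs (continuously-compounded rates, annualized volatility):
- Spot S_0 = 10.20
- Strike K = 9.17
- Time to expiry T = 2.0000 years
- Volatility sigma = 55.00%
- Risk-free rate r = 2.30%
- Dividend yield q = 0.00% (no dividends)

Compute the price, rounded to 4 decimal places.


d1 = (ln(S/K) + (r - q + 0.5*sigma^2) * T) / (sigma * sqrt(T)) = 0.58490643
d2 = d1 - sigma * sqrt(T) = -0.19291103
exp(-rT) = 0.95504196; exp(-qT) = 1.00000000
P = K * exp(-rT) * N(-d2) - S_0 * exp(-qT) * N(-d1)
N(-d1) = 0.27930532; N(-d2) = 0.57648568
P = 9.1700 * 0.95504196 * 0.57648568 - 10.2000 * 1.00000000 * 0.27930532 = 2.1998

Answer: Price = 2.1998


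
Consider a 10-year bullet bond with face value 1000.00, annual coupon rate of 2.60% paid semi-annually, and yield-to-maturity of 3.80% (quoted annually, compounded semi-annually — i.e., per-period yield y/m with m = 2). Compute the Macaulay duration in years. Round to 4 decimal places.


Answer: Macaulay duration = 8.7940 years

Derivation:
Coupon per period c = face * coupon_rate / m = 13.000000
Periods per year m = 2; per-period yield y/m = 0.019000
Number of cashflows N = 20
Cashflows (t years, CF_t, discount factor 1/(1+y/m)^(m*t), PV):
  t = 0.5000: CF_t = 13.000000, DF = 0.981354, PV = 12.757605
  t = 1.0000: CF_t = 13.000000, DF = 0.963056, PV = 12.519731
  t = 1.5000: CF_t = 13.000000, DF = 0.945099, PV = 12.286291
  t = 2.0000: CF_t = 13.000000, DF = 0.927477, PV = 12.057204
  t = 2.5000: CF_t = 13.000000, DF = 0.910184, PV = 11.832389
  t = 3.0000: CF_t = 13.000000, DF = 0.893213, PV = 11.611765
  t = 3.5000: CF_t = 13.000000, DF = 0.876558, PV = 11.395255
  t = 4.0000: CF_t = 13.000000, DF = 0.860214, PV = 11.182783
  t = 4.5000: CF_t = 13.000000, DF = 0.844175, PV = 10.974271
  t = 5.0000: CF_t = 13.000000, DF = 0.828434, PV = 10.769648
  t = 5.5000: CF_t = 13.000000, DF = 0.812988, PV = 10.568840
  t = 6.0000: CF_t = 13.000000, DF = 0.797829, PV = 10.371776
  t = 6.5000: CF_t = 13.000000, DF = 0.782953, PV = 10.178387
  t = 7.0000: CF_t = 13.000000, DF = 0.768354, PV = 9.988604
  t = 7.5000: CF_t = 13.000000, DF = 0.754028, PV = 9.802359
  t = 8.0000: CF_t = 13.000000, DF = 0.739968, PV = 9.619587
  t = 8.5000: CF_t = 13.000000, DF = 0.726171, PV = 9.440222
  t = 9.0000: CF_t = 13.000000, DF = 0.712631, PV = 9.264203
  t = 9.5000: CF_t = 13.000000, DF = 0.699343, PV = 9.091465
  t = 10.0000: CF_t = 1013.000000, DF = 0.686304, PV = 695.225615
Price P = sum_t PV_t = 900.938000
Macaulay numerator sum_t t * PV_t:
  t * PV_t at t = 0.5000: 6.378803
  t * PV_t at t = 1.0000: 12.519731
  t * PV_t at t = 1.5000: 18.429437
  t * PV_t at t = 2.0000: 24.114408
  t * PV_t at t = 2.5000: 29.580972
  t * PV_t at t = 3.0000: 34.835296
  t * PV_t at t = 3.5000: 39.883394
  t * PV_t at t = 4.0000: 44.731130
  t * PV_t at t = 4.5000: 49.384221
  t * PV_t at t = 5.0000: 53.848240
  t * PV_t at t = 5.5000: 58.128621
  t * PV_t at t = 6.0000: 62.230658
  t * PV_t at t = 6.5000: 66.159516
  t * PV_t at t = 7.0000: 69.920225
  t * PV_t at t = 7.5000: 73.517691
  t * PV_t at t = 8.0000: 76.956693
  t * PV_t at t = 8.5000: 80.241890
  t * PV_t at t = 9.0000: 83.377823
  t * PV_t at t = 9.5000: 86.368915
  t * PV_t at t = 10.0000: 6952.256155
Macaulay duration D = (sum_t t * PV_t) / P = 7922.863817 / 900.938000 = 8.794017
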